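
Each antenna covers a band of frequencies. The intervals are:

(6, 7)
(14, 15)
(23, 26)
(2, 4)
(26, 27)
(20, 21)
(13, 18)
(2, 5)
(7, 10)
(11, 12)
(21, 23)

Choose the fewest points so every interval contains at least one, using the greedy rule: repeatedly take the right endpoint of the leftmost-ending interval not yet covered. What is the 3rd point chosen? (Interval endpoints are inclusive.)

12

Sorted: [2,4] [2,5] [6,7] [7,10] [11,12] [14,15] [13,18] [20,21] [21,23] [23,26] [26,27]
{[2,4],[2,5]} hit by 4; {[6,7],[7,10]} hit by 7; {[11,12]} hit by 12; {[14,15],[13,18]} hit by 15; {[20,21],[21,23]} hit by 21; {[23,26],[26,27]} hit by 26.
Points: 4, 7, 12, 15, 21, 26 (6 total).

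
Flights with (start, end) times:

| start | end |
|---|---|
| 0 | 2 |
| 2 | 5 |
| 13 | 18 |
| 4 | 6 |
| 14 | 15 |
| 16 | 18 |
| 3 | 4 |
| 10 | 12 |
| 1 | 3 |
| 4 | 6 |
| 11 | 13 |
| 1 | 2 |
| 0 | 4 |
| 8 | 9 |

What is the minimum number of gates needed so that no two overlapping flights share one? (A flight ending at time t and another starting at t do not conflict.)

starts: [0, 0, 1, 1, 2, 3, 4, 4, 8, 10, 11, 13, 14, 16]
ends:   [2, 2, 3, 4, 4, 5, 6, 6, 9, 12, 13, 15, 18, 18]
s0→1 s0→2 s1→3 s1→4  — peak 4.

4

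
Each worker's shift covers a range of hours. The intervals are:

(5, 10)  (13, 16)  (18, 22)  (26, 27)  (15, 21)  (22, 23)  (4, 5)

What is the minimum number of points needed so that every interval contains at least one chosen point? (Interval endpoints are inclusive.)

4

Sort by right endpoint; whenever an interval is uncovered, place a point at its right end.
Sorted: [4,5] [5,10] [13,16] [15,21] [18,22] [22,23] [26,27]
{[4,5],[5,10]} hit by 5; {[13,16],[15,21]} hit by 16; {[18,22],[22,23]} hit by 22; {[26,27]} hit by 27.
Points: 5, 16, 22, 27 (4 total).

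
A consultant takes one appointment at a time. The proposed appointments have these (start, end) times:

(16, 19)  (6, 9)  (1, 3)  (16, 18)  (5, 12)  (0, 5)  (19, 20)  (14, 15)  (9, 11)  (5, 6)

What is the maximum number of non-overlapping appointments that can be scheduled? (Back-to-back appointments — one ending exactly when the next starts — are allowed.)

Sort by end time and greedily take each interval whose start is ≥ the last chosen end.
By end time: (1,3), (0,5), (5,6), (6,9), (9,11), (5,12), (14,15), (16,18), (16,19), (19,20).
Pick (1,3); next start ≥ 3 → (5,6); next start ≥ 6 → (6,9); next start ≥ 9 → (9,11); next start ≥ 11 → (14,15); next start ≥ 15 → (16,18); next start ≥ 18 → (19,20).
Selected 7 appointments.

7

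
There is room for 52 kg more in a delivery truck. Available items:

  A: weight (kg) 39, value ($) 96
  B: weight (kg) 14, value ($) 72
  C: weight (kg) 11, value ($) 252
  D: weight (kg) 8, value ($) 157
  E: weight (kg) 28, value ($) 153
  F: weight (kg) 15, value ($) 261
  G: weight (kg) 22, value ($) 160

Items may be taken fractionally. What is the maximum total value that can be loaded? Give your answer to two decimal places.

800.91

Ratios (sorted): C 22.91, D 19.62, F 17.40, G 7.27, E 5.46, B 5.14, A 2.46
take C (11 @ 252); take D (8 @ 157); take F (15 @ 261); take 18/22 of G → 130.91. Capacity used 52/52.
Total value = 800.91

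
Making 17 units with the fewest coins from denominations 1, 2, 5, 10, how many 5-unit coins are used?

1

Greedy: take as many of the largest coin as possible, then repeat with the remainder.
17 − 1×10→7 − 1×5→2 − 1×2→0
Count of 5: 1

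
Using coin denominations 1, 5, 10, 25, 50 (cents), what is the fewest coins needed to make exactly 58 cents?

5

Use the largest denomination that fits, subtract, and repeat.
58 − 1×50→8 − 1×5→3 − 3×1→0
Total coins = 1 + 1 + 3 = 5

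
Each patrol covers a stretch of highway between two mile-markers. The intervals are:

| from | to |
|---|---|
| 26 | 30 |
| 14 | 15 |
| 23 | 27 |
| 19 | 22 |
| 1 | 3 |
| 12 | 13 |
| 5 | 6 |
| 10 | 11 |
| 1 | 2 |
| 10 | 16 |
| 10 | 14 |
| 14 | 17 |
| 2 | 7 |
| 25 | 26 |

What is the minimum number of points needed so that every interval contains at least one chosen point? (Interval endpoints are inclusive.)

Sort by right endpoint; whenever an interval is uncovered, place a point at its right end.
Sorted: [1,2] [1,3] [5,6] [2,7] [10,11] [12,13] [10,14] [14,15] [10,16] [14,17] [19,22] [25,26] [23,27] [26,30]
{[1,2],[1,3]} hit by 2; {[5,6],[2,7]} hit by 6; {[10,11]} hit by 11; {[12,13],[10,14]} hit by 13; {[14,15],[10,16],[14,17]} hit by 15; {[19,22]} hit by 22; {[25,26],[23,27],[26,30]} hit by 26.
Points: 2, 6, 11, 13, 15, 22, 26 (7 total).

7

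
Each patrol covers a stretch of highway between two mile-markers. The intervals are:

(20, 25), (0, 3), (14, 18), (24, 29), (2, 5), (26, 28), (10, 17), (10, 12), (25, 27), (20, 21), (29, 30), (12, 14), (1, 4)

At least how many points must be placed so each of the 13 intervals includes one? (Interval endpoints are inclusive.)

6

By right end: [0,3]  [1,4]  [2,5]  [10,12]  [12,14]  [10,17]  [14,18]  [20,21]  [20,25]  [25,27]  [26,28]  [24,29]  [29,30]
[0,3] uncovered → point at 3; [10,12] uncovered → point at 12; [14,18] uncovered → point at 18; [20,21] uncovered → point at 21; [25,27] uncovered → point at 27; [29,30] uncovered → point at 30.
Points: 3, 12, 18, 21, 27, 30 (6 total).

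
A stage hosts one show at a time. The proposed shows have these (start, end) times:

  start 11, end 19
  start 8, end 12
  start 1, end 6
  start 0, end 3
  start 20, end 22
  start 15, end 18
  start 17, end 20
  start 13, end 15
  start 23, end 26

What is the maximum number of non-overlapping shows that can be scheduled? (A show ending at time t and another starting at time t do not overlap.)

6

Order by finish time; keep every interval that doesn't clash with the previous kept one.
Sorted by end: (0,3)  (1,6)  (8,12)  (13,15)  (15,18)  (11,19)  (17,20)  (20,22)  (23,26)
take (0,3); take (8,12); take (13,15); take (15,18); skip (11,19); skip (17,20); take (20,22); take (23,26).
Selected 6 shows.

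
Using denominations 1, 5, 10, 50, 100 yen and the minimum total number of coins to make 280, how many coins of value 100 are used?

2

280 − 2×100→80 − 1×50→30 − 3×10→0
Count of 100: 2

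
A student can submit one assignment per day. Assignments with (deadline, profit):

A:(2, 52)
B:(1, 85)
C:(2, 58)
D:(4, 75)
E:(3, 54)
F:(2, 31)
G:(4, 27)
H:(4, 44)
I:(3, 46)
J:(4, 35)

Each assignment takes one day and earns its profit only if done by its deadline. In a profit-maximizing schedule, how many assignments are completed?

By profit: B(d1,85), D(d4,75), C(d2,58), E(d3,54), A(d2,52), I(d3,46), H(d4,44), J(d4,35), F(d2,31), G(d4,27)
B→slot 1; D→slot 4; C→slot 2; E→slot 3; A skipped; I skipped; H skipped; J skipped; F skipped; G skipped.
4 of 10 scheduled.

4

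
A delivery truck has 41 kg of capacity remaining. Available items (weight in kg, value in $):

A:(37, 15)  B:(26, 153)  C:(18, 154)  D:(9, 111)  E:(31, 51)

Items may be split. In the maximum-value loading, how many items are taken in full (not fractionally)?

2

Sort by value per unit weight and fill in that order.
Ratios (sorted): D 12.33, C 8.56, B 5.88, E 1.65, A 0.41
take D (9 @ 111); take C (18 @ 154); take 14/26 of B → 82.38. Capacity used 41/41.
2 item(s) taken whole; one partial (take 14/26 of B).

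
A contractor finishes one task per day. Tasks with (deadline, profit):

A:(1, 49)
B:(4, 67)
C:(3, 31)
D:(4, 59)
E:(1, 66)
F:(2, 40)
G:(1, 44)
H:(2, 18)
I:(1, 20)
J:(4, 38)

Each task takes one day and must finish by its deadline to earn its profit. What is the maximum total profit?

Profit order: B=67 E=66 D=59 A=49 G=44 F=40 J=38 C=31 I=20 H=18
Assign: B→slot 4, E→slot 1, D→slot 3, A skipped, G skipped, F→slot 2, J skipped, C skipped, I skipped, H skipped.
Slots: [1:E] [2:F] [3:D] [4:B]
Profit = 66 + 40 + 59 + 67 = 232

232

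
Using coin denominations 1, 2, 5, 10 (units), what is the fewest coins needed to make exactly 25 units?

Use the largest denomination that fits, subtract, and repeat.
25 = 2×10 + 1×5
Total coins = 2 + 1 = 3

3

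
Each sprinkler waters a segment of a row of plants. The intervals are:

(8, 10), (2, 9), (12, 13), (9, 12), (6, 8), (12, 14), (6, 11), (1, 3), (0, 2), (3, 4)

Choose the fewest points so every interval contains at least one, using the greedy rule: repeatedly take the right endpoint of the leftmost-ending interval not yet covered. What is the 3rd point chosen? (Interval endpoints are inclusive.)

8

Sort by right endpoint; whenever an interval is uncovered, place a point at its right end.
Sorted: [0,2] [1,3] [3,4] [6,8] [2,9] [8,10] [6,11] [9,12] [12,13] [12,14]
{[0,2],[1,3]} hit by 2; {[3,4]} hit by 4; {[6,8],[2,9],[8,10],[6,11]} hit by 8; {[9,12],[12,13],[12,14]} hit by 12.
Points: 2, 4, 8, 12 (4 total).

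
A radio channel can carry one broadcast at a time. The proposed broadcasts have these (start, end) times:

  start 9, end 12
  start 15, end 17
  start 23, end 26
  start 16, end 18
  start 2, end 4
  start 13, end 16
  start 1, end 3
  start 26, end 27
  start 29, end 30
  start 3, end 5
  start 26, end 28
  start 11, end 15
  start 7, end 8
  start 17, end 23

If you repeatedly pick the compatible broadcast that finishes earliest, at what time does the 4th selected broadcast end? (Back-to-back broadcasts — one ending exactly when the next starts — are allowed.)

12

Order by finish time; keep every interval that doesn't clash with the previous kept one.
By end time: (1,3), (2,4), (3,5), (7,8), (9,12), (11,15), (13,16), (15,17), (16,18), (17,23), (23,26), (26,27), (26,28), (29,30).
Pick (1,3); next start ≥ 3 → (3,5); next start ≥ 5 → (7,8); next start ≥ 8 → (9,12); next start ≥ 12 → (13,16); next start ≥ 16 → (16,18); next start ≥ 18 → (23,26); next start ≥ 26 → (26,27); next start ≥ 27 → (29,30).
Selected: (1,3) (3,5) (7,8) (9,12) (13,16) (16,18) (23,26) (26,27) (29,30)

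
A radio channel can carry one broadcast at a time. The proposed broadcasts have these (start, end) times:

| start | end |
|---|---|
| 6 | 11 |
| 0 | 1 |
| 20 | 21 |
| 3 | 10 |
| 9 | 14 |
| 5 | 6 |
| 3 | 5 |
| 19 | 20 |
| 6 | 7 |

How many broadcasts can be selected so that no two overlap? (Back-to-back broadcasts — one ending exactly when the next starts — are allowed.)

7

Order by finish time; keep every interval that doesn't clash with the previous kept one.
By end time: (0,1), (3,5), (5,6), (6,7), (3,10), (6,11), (9,14), (19,20), (20,21).
Pick (0,1); next start ≥ 1 → (3,5); next start ≥ 5 → (5,6); next start ≥ 6 → (6,7); next start ≥ 7 → (9,14); next start ≥ 14 → (19,20); next start ≥ 20 → (20,21).
Selected 7 broadcasts.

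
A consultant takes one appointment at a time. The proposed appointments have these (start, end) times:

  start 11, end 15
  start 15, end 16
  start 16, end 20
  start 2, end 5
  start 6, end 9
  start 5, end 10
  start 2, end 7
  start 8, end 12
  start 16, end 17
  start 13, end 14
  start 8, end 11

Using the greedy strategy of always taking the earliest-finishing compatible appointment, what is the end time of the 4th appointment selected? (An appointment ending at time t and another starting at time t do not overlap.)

16

Greedy by earliest finish: after sorting by end time, pick each interval compatible with the last pick.
Sorted by end: (2,5)  (2,7)  (6,9)  (5,10)  (8,11)  (8,12)  (13,14)  (11,15)  (15,16)  (16,17)  (16,20)
take (2,5); skip (2,7); take (6,9); skip (8,11); take (13,14); skip (11,15); take (15,16); take (16,17).
Selected: (2,5) (6,9) (13,14) (15,16) (16,17)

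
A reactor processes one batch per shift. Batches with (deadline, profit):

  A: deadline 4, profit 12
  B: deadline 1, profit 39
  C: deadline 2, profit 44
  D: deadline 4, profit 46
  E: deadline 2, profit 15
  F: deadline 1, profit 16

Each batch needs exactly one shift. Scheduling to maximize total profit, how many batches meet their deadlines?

Profit order: D=46 C=44 B=39 F=16 E=15 A=12
Assign: D→slot 4, C→slot 2, B→slot 1, F skipped, E skipped, A→slot 3.
Slots: [1:B] [2:C] [3:A] [4:D]
4 of 6 scheduled.

4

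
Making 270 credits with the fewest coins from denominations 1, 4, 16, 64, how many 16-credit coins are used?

0

Greedy: take as many of the largest coin as possible, then repeat with the remainder.
270 = 4×64 + 3×4 + 2×1
Count of 16: 0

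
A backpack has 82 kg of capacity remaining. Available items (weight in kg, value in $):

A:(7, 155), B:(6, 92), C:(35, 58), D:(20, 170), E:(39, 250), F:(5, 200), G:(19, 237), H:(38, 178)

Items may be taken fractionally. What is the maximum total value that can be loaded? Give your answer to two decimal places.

Sort by value per unit weight and fill in that order.
Ratios (sorted): F 40.00, A 22.14, B 15.33, G 12.47, D 8.50, E 6.41, H 4.68, C 1.66
take F (5 @ 200); take A (7 @ 155); take B (6 @ 92); take G (19 @ 237); take D (20 @ 170); take 25/39 of E → 160.26. Capacity used 82/82.
Total value = 1014.26

1014.26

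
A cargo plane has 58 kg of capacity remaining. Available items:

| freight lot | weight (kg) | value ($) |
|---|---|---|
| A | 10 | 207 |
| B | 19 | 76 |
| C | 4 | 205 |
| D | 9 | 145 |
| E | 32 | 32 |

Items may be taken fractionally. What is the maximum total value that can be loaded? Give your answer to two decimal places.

649.00

Ratios (sorted): C 51.25, A 20.70, D 16.11, B 4.00, E 1.00
take C (4 @ 205); take A (10 @ 207); take D (9 @ 145); take B (19 @ 76); take 16/32 of E → 16.00. Capacity used 58/58.
Total value = 649.00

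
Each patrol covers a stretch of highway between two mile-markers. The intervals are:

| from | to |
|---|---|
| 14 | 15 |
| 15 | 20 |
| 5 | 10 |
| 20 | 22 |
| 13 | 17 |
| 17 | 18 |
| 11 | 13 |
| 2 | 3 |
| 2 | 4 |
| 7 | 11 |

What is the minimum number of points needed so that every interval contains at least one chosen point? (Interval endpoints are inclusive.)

Sorted: [2,3] [2,4] [5,10] [7,11] [11,13] [14,15] [13,17] [17,18] [15,20] [20,22]
{[2,3],[2,4]} hit by 3; {[5,10],[7,11]} hit by 10; {[11,13]} hit by 13; {[14,15],[13,17]} hit by 15; {[17,18],[15,20]} hit by 18; {[20,22]} hit by 22.
Points: 3, 10, 13, 15, 18, 22 (6 total).

6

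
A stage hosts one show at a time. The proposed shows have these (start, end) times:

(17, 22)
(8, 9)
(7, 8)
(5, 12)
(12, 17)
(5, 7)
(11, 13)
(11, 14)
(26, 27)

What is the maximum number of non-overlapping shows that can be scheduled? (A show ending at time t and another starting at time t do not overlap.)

Order by finish time; keep every interval that doesn't clash with the previous kept one.
Sorted by end: (5,7)  (7,8)  (8,9)  (5,12)  (11,13)  (11,14)  (12,17)  (17,22)  (26,27)
take (5,7); take (7,8); take (8,9); skip (5,12); take (11,13); skip (11,14); take (17,22); take (26,27).
Selected 6 shows.

6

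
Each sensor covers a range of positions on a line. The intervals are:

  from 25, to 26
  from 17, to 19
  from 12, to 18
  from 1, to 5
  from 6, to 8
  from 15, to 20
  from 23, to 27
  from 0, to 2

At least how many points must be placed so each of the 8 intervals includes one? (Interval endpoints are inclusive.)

By right end: [0,2]  [1,5]  [6,8]  [12,18]  [17,19]  [15,20]  [25,26]  [23,27]
[0,2] uncovered → point at 2; [6,8] uncovered → point at 8; [12,18] uncovered → point at 18; [25,26] uncovered → point at 26.
Points: 2, 8, 18, 26 (4 total).

4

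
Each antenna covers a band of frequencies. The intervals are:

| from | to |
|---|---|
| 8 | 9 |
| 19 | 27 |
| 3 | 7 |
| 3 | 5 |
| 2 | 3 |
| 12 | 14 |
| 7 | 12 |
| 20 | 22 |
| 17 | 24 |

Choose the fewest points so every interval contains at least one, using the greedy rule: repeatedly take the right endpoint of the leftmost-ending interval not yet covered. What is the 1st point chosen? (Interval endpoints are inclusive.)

3

Sort by right endpoint; whenever an interval is uncovered, place a point at its right end.
Sorted: [2,3] [3,5] [3,7] [8,9] [7,12] [12,14] [20,22] [17,24] [19,27]
{[2,3],[3,5],[3,7]} hit by 3; {[8,9],[7,12]} hit by 9; {[12,14]} hit by 14; {[20,22],[17,24],[19,27]} hit by 22.
Points: 3, 9, 14, 22 (4 total).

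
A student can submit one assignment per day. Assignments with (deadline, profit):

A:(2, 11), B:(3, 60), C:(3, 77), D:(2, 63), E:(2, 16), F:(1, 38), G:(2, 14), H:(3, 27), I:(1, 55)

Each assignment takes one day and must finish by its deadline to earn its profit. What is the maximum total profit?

Sort by profit descending; place each in the latest free slot ≤ its deadline.
Profit order: C=77 D=63 B=60 I=55 F=38 H=27 E=16 G=14 A=11
Assign: C→slot 3, D→slot 2, B→slot 1, I skipped, F skipped, H skipped, E skipped, G skipped, A skipped.
Slots: [1:B] [2:D] [3:C]
Profit = 60 + 63 + 77 = 200

200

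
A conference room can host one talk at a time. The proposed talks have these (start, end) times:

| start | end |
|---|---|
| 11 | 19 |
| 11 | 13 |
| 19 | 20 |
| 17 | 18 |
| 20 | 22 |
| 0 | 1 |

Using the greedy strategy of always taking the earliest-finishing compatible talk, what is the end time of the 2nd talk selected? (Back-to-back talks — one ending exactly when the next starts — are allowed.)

Sort by end time and greedily take each interval whose start is ≥ the last chosen end.
Sorted by end: (0,1)  (11,13)  (17,18)  (11,19)  (19,20)  (20,22)
take (0,1); take (11,13); take (17,18); take (19,20); take (20,22).
Selected: (0,1) (11,13) (17,18) (19,20) (20,22)

13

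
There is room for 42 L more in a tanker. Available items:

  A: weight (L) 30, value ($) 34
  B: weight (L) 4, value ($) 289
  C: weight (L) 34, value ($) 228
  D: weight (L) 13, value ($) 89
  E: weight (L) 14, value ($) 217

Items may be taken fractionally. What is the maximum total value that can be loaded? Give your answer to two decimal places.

668.76

Greedy by value/weight ratio, highest first.
Ratios (sorted): B 72.25, E 15.50, D 6.85, C 6.71, A 1.13
take B (4 @ 289); take E (14 @ 217); take D (13 @ 89); take 11/34 of C → 73.76. Capacity used 42/42.
Total value = 668.76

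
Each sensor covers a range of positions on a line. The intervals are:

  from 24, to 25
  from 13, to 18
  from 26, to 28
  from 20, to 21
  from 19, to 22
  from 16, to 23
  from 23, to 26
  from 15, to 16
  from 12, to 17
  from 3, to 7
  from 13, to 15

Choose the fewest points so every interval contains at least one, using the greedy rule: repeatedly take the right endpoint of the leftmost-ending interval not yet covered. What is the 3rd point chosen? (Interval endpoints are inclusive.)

21

Process intervals by earliest right end; each time one isn't hit yet, stab at its right endpoint.
By right end: [3,7]  [13,15]  [15,16]  [12,17]  [13,18]  [20,21]  [19,22]  [16,23]  [24,25]  [23,26]  [26,28]
[3,7] uncovered → point at 7; [13,15] uncovered → point at 15; [20,21] uncovered → point at 21; [24,25] uncovered → point at 25; [26,28] uncovered → point at 28.
Points: 7, 15, 21, 25, 28 (5 total).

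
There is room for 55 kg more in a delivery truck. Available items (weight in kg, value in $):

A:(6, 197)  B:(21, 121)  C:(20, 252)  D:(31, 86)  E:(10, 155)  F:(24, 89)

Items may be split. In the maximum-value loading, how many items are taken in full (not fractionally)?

Order: A (197/6=32.83) > E (155/10=15.50) > C (252/20=12.60) > B (121/21=5.76) > F (89/24=3.71) > D (86/31=2.77)
Fill: take A (6 @ 197) → take E (10 @ 155) → take C (20 @ 252) → take 19/21 of B → 109.48; 55/55 used.
3 item(s) taken whole; one partial (take 19/21 of B).

3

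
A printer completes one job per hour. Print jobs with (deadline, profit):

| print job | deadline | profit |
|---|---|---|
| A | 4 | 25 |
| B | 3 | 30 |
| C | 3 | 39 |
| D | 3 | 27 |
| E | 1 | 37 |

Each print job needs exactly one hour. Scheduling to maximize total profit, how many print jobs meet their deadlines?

4

By profit: C(d3,39), E(d1,37), B(d3,30), D(d3,27), A(d4,25)
C→slot 3; E→slot 1; B→slot 2; D skipped; A→slot 4.
4 of 5 scheduled.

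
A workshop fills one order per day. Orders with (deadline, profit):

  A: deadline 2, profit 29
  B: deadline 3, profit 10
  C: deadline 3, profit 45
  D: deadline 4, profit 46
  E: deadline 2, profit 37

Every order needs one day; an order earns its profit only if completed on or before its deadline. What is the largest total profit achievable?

157

Take jobs in profit order; each goes to the latest open slot no later than its deadline.
By profit: D(d4,46), C(d3,45), E(d2,37), A(d2,29), B(d3,10)
D→slot 4; C→slot 3; E→slot 2; A→slot 1; B skipped.
Profit = 29 + 37 + 45 + 46 = 157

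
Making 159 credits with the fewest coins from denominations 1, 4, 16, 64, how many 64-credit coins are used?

159 = 2×64 + 1×16 + 3×4 + 3×1
Count of 64: 2

2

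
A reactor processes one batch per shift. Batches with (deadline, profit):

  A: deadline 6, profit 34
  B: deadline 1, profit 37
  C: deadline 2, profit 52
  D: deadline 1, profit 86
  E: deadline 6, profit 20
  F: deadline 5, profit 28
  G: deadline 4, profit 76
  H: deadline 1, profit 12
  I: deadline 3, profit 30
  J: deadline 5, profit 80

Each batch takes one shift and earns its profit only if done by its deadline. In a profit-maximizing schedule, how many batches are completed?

Sort by profit descending; place each in the latest free slot ≤ its deadline.
By profit: D(d1,86), J(d5,80), G(d4,76), C(d2,52), B(d1,37), A(d6,34), I(d3,30), F(d5,28), E(d6,20), H(d1,12)
D→slot 1; J→slot 5; G→slot 4; C→slot 2; B skipped; A→slot 6; I→slot 3; F skipped; E skipped; H skipped.
6 of 10 scheduled.

6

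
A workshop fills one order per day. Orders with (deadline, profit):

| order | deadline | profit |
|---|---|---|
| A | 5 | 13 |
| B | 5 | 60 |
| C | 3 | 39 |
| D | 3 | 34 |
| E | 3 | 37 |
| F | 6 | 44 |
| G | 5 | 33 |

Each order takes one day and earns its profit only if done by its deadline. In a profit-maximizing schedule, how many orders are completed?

6

By profit: B(d5,60), F(d6,44), C(d3,39), E(d3,37), D(d3,34), G(d5,33), A(d5,13)
B→slot 5; F→slot 6; C→slot 3; E→slot 2; D→slot 1; G→slot 4; A skipped.
6 of 7 scheduled.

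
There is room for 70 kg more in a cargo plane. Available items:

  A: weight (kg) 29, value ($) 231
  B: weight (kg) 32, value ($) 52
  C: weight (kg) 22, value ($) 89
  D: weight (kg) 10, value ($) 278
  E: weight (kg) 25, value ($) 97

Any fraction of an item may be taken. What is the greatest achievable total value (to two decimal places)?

Sort by value per unit weight and fill in that order.
Ratios (sorted): D 27.80, A 7.97, C 4.05, E 3.88, B 1.62
take D (10 @ 278); take A (29 @ 231); take C (22 @ 89); take 9/25 of E → 34.92. Capacity used 70/70.
Total value = 632.92

632.92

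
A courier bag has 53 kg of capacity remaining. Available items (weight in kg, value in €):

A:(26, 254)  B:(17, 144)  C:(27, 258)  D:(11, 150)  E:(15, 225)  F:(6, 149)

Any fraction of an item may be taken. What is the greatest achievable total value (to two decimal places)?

Ratios (sorted): F 24.83, E 15.00, D 13.64, A 9.77, C 9.56, B 8.47
take F (6 @ 149); take E (15 @ 225); take D (11 @ 150); take 21/26 of A → 205.15. Capacity used 53/53.
Total value = 729.15

729.15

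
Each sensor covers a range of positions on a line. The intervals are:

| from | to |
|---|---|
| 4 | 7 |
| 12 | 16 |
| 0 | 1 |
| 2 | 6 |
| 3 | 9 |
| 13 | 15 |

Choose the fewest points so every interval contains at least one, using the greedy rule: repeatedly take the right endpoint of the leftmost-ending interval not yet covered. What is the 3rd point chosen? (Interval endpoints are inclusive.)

Sort by right endpoint; whenever an interval is uncovered, place a point at its right end.
Sorted: [0,1] [2,6] [4,7] [3,9] [13,15] [12,16]
{[0,1]} hit by 1; {[2,6],[4,7],[3,9]} hit by 6; {[13,15],[12,16]} hit by 15.
Points: 1, 6, 15 (3 total).

15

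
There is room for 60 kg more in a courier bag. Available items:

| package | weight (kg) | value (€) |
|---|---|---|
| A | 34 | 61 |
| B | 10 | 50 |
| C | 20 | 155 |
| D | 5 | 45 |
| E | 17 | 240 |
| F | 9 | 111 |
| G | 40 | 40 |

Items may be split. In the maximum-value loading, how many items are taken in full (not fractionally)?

4

Greedy by value/weight ratio, highest first.
Order: E (240/17=14.12) > F (111/9=12.33) > D (45/5=9.00) > C (155/20=7.75) > B (50/10=5.00) > A (61/34=1.79) > G (40/40=1.00)
Fill: take E (17 @ 240) → take F (9 @ 111) → take D (5 @ 45) → take C (20 @ 155) → take 9/10 of B → 45.00; 60/60 used.
4 item(s) taken whole; one partial (take 9/10 of B).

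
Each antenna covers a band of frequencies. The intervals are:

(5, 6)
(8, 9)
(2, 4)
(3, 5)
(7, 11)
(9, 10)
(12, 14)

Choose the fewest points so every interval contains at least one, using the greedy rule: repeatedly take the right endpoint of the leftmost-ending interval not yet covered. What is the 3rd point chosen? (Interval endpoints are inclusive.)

Process intervals by earliest right end; each time one isn't hit yet, stab at its right endpoint.
Sorted: [2,4] [3,5] [5,6] [8,9] [9,10] [7,11] [12,14]
{[2,4],[3,5]} hit by 4; {[5,6]} hit by 6; {[8,9],[9,10],[7,11]} hit by 9; {[12,14]} hit by 14.
Points: 4, 6, 9, 14 (4 total).

9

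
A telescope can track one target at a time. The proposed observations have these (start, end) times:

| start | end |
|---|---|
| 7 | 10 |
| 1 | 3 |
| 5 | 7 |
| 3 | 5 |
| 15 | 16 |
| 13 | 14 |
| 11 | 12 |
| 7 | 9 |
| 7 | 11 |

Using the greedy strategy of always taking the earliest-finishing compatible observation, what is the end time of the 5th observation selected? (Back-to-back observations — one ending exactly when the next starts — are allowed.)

Order by finish time; keep every interval that doesn't clash with the previous kept one.
By end time: (1,3), (3,5), (5,7), (7,9), (7,10), (7,11), (11,12), (13,14), (15,16).
Pick (1,3); next start ≥ 3 → (3,5); next start ≥ 5 → (5,7); next start ≥ 7 → (7,9); next start ≥ 9 → (11,12); next start ≥ 12 → (13,14); next start ≥ 14 → (15,16).
Selected: (1,3) (3,5) (5,7) (7,9) (11,12) (13,14) (15,16)

12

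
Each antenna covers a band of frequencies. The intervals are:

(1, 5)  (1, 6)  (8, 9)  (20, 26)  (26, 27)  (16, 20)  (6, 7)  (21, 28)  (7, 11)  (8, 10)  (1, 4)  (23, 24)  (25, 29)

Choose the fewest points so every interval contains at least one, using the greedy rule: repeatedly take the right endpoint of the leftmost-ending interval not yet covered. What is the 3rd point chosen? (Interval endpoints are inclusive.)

By right end: [1,4]  [1,5]  [1,6]  [6,7]  [8,9]  [8,10]  [7,11]  [16,20]  [23,24]  [20,26]  [26,27]  [21,28]  [25,29]
[1,4] uncovered → point at 4; [6,7] uncovered → point at 7; [8,9] uncovered → point at 9; [16,20] uncovered → point at 20; [23,24] uncovered → point at 24; [26,27] uncovered → point at 27.
Points: 4, 7, 9, 20, 24, 27 (6 total).

9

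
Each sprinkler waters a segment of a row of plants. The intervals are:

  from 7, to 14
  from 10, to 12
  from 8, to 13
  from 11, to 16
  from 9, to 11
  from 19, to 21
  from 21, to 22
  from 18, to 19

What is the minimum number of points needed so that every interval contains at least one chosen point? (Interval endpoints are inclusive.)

By right end: [9,11]  [10,12]  [8,13]  [7,14]  [11,16]  [18,19]  [19,21]  [21,22]
[9,11] uncovered → point at 11; [18,19] uncovered → point at 19; [21,22] uncovered → point at 22.
Points: 11, 19, 22 (3 total).

3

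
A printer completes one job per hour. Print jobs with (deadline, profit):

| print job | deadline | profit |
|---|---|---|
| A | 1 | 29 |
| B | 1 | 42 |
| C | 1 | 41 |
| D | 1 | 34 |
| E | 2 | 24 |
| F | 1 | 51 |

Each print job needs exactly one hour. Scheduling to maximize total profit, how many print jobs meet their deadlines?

Profit order: F=51 B=42 C=41 D=34 A=29 E=24
Assign: F→slot 1, B skipped, C skipped, D skipped, A skipped, E→slot 2.
Slots: [1:F] [2:E]
2 of 6 scheduled.

2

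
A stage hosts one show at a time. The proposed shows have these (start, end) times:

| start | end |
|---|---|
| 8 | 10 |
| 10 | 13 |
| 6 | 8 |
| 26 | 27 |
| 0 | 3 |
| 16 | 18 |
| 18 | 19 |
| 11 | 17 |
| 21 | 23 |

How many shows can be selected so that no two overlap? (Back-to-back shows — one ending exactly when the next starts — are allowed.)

Sort by end time and greedily take each interval whose start is ≥ the last chosen end.
Sorted by end: (0,3)  (6,8)  (8,10)  (10,13)  (11,17)  (16,18)  (18,19)  (21,23)  (26,27)
take (0,3); take (6,8); take (8,10); take (10,13); take (16,18); take (18,19); take (21,23); take (26,27).
Selected 8 shows.

8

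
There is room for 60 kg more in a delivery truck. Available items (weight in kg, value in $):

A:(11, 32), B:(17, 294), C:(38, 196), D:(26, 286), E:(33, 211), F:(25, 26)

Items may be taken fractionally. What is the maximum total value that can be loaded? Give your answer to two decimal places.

Ratios (sorted): B 17.29, D 11.00, E 6.39, C 5.16, A 2.91, F 1.04
take B (17 @ 294); take D (26 @ 286); take 17/33 of E → 108.70. Capacity used 60/60.
Total value = 688.70

688.70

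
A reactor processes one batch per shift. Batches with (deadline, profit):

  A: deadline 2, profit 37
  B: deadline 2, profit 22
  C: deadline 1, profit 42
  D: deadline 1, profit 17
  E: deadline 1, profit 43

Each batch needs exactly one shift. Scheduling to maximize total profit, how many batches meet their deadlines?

Sort by profit descending; place each in the latest free slot ≤ its deadline.
By profit: E(d1,43), C(d1,42), A(d2,37), B(d2,22), D(d1,17)
E→slot 1; C skipped; A→slot 2; B skipped; D skipped.
2 of 5 scheduled.

2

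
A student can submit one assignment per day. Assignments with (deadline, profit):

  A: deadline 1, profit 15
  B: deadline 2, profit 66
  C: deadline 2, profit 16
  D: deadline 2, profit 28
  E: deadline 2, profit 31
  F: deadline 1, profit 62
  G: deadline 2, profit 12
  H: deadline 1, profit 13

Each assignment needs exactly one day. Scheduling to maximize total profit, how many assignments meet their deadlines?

2

Profit order: B=66 F=62 E=31 D=28 C=16 A=15 H=13 G=12
Assign: B→slot 2, F→slot 1, E skipped, D skipped, C skipped, A skipped, H skipped, G skipped.
Slots: [1:F] [2:B]
2 of 8 scheduled.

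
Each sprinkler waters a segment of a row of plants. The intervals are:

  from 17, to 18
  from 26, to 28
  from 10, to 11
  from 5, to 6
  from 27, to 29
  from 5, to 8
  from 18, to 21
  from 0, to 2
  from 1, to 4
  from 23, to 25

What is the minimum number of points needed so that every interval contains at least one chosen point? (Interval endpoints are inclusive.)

6

Sort by right endpoint; whenever an interval is uncovered, place a point at its right end.
Sorted: [0,2] [1,4] [5,6] [5,8] [10,11] [17,18] [18,21] [23,25] [26,28] [27,29]
{[0,2],[1,4]} hit by 2; {[5,6],[5,8]} hit by 6; {[10,11]} hit by 11; {[17,18],[18,21]} hit by 18; {[23,25]} hit by 25; {[26,28],[27,29]} hit by 28.
Points: 2, 6, 11, 18, 25, 28 (6 total).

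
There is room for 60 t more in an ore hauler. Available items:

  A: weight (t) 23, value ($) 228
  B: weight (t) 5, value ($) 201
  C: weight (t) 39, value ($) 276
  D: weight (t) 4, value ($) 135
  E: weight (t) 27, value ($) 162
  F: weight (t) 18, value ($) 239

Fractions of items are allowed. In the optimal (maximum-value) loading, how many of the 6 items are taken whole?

4

Order: B (201/5=40.20) > D (135/4=33.75) > F (239/18=13.28) > A (228/23=9.91) > C (276/39=7.08) > E (162/27=6.00)
Fill: take B (5 @ 201) → take D (4 @ 135) → take F (18 @ 239) → take A (23 @ 228) → take 10/39 of C → 70.77; 60/60 used.
4 item(s) taken whole; one partial (take 10/39 of C).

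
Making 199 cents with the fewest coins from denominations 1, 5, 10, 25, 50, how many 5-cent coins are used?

0

199 = 3×50 + 1×25 + 2×10 + 4×1
Count of 5: 0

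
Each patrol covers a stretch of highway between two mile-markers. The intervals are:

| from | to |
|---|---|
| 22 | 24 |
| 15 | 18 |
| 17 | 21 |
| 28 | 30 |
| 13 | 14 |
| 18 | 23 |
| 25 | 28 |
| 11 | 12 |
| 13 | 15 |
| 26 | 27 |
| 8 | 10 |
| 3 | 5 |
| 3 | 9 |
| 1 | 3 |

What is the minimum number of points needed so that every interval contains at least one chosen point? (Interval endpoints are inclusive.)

By right end: [1,3]  [3,5]  [3,9]  [8,10]  [11,12]  [13,14]  [13,15]  [15,18]  [17,21]  [18,23]  [22,24]  [26,27]  [25,28]  [28,30]
[1,3] uncovered → point at 3; [8,10] uncovered → point at 10; [11,12] uncovered → point at 12; [13,14] uncovered → point at 14; [15,18] uncovered → point at 18; [22,24] uncovered → point at 24; [26,27] uncovered → point at 27; [28,30] uncovered → point at 30.
Points: 3, 10, 12, 14, 18, 24, 27, 30 (8 total).

8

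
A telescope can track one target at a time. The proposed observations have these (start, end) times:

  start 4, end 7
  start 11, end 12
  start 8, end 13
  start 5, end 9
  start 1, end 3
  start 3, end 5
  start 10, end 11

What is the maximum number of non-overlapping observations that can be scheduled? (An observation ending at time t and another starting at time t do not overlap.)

5

Sorted by end: (1,3)  (3,5)  (4,7)  (5,9)  (10,11)  (11,12)  (8,13)
take (1,3); take (3,5); take (5,9); take (10,11); take (11,12); skip (8,13).
Selected 5 observations.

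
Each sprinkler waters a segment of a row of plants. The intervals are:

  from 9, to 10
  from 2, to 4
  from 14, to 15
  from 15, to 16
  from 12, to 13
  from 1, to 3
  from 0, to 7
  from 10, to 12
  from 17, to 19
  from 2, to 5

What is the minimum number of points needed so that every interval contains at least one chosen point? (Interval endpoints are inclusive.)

5

By right end: [1,3]  [2,4]  [2,5]  [0,7]  [9,10]  [10,12]  [12,13]  [14,15]  [15,16]  [17,19]
[1,3] uncovered → point at 3; [9,10] uncovered → point at 10; [12,13] uncovered → point at 13; [14,15] uncovered → point at 15; [17,19] uncovered → point at 19.
Points: 3, 10, 13, 15, 19 (5 total).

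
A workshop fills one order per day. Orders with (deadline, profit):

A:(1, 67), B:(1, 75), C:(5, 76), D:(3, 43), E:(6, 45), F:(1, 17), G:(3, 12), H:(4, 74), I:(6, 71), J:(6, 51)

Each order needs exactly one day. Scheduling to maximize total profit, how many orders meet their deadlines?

6

Profit order: C=76 B=75 H=74 I=71 A=67 J=51 E=45 D=43 F=17 G=12
Assign: C→slot 5, B→slot 1, H→slot 4, I→slot 6, A skipped, J→slot 3, E→slot 2, D skipped, F skipped, G skipped.
Slots: [1:B] [2:E] [3:J] [4:H] [5:C] [6:I]
6 of 10 scheduled.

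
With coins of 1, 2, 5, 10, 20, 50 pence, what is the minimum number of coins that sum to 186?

186 = 3×50 + 1×20 + 1×10 + 1×5 + 1×1
Total coins = 3 + 1 + 1 + 1 + 1 = 7

7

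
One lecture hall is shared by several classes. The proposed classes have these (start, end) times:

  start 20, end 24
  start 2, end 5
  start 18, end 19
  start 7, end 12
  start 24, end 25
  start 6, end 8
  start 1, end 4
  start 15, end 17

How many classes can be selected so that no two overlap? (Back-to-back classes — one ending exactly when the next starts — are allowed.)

Sorted by end: (1,4)  (2,5)  (6,8)  (7,12)  (15,17)  (18,19)  (20,24)  (24,25)
take (1,4); skip (2,5); take (6,8); take (15,17); take (18,19); take (20,24); take (24,25).
Selected 6 classes.

6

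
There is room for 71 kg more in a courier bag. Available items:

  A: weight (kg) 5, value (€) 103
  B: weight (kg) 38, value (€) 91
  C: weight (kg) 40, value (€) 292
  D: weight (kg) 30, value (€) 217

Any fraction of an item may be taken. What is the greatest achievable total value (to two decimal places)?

Greedy by value/weight ratio, highest first.
Ratios (sorted): A 20.60, C 7.30, D 7.23, B 2.39
take A (5 @ 103); take C (40 @ 292); take 26/30 of D → 188.07. Capacity used 71/71.
Total value = 583.07

583.07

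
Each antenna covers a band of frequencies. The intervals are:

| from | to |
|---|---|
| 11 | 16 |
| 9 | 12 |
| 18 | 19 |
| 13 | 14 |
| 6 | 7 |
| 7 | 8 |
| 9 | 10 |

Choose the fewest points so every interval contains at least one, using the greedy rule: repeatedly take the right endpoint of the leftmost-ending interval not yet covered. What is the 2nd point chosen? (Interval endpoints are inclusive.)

10

Process intervals by earliest right end; each time one isn't hit yet, stab at its right endpoint.
Sorted: [6,7] [7,8] [9,10] [9,12] [13,14] [11,16] [18,19]
{[6,7],[7,8]} hit by 7; {[9,10],[9,12]} hit by 10; {[13,14],[11,16]} hit by 14; {[18,19]} hit by 19.
Points: 7, 10, 14, 19 (4 total).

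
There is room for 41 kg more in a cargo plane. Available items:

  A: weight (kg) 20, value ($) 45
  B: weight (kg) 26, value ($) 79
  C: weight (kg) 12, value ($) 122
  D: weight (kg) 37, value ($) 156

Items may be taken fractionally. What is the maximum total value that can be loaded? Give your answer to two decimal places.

244.27

Greedy by value/weight ratio, highest first.
Order: C (122/12=10.17) > D (156/37=4.22) > B (79/26=3.04) > A (45/20=2.25)
Fill: take C (12 @ 122) → take 29/37 of D → 122.27; 41/41 used.
Total value = 244.27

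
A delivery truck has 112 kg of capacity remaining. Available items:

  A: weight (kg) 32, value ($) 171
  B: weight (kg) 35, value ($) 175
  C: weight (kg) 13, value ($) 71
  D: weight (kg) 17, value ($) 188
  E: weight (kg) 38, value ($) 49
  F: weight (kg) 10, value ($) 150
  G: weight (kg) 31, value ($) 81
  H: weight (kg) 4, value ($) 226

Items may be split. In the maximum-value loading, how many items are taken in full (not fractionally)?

Sort by value per unit weight and fill in that order.
Order: H (226/4=56.50) > F (150/10=15.00) > D (188/17=11.06) > C (71/13=5.46) > A (171/32=5.34) > B (175/35=5.00) > G (81/31=2.61) > E (49/38=1.29)
Fill: take H (4 @ 226) → take F (10 @ 150) → take D (17 @ 188) → take C (13 @ 71) → take A (32 @ 171) → take B (35 @ 175) → take 1/31 of G → 2.61; 112/112 used.
6 item(s) taken whole; one partial (take 1/31 of G).

6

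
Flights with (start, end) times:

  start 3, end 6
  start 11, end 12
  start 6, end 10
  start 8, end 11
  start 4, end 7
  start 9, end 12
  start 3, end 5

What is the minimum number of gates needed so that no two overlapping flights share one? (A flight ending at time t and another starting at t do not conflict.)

Count concurrent intervals with a sweep; the peak is the room count.
starts: [3, 3, 4, 6, 8, 9, 11]
ends:   [5, 6, 7, 10, 11, 12, 12]
s3→1 s3→2 s4→3  — peak 3.

3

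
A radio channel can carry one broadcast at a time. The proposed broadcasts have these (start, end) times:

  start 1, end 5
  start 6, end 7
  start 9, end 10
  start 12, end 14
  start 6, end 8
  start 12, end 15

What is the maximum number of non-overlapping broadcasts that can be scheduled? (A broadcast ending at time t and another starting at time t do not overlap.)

Greedy by earliest finish: after sorting by end time, pick each interval compatible with the last pick.
Sorted by end: (1,5)  (6,7)  (6,8)  (9,10)  (12,14)  (12,15)
take (1,5); take (6,7); take (9,10); take (12,14); skip (12,15).
Selected 4 broadcasts.

4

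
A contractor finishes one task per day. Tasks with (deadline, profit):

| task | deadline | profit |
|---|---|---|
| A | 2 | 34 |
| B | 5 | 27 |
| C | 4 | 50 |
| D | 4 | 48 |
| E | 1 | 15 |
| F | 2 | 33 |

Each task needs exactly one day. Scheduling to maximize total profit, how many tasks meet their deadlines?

5

By profit: C(d4,50), D(d4,48), A(d2,34), F(d2,33), B(d5,27), E(d1,15)
C→slot 4; D→slot 3; A→slot 2; F→slot 1; B→slot 5; E skipped.
5 of 6 scheduled.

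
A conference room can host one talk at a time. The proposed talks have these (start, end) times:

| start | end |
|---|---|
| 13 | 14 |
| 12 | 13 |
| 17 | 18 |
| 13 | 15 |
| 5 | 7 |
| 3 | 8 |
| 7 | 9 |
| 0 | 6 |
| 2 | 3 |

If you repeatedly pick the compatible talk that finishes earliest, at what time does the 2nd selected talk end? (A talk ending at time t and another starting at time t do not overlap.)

7

Sort by end time and greedily take each interval whose start is ≥ the last chosen end.
Sorted by end: (2,3)  (0,6)  (5,7)  (3,8)  (7,9)  (12,13)  (13,14)  (13,15)  (17,18)
take (2,3); skip (0,6); take (5,7); skip (3,8); take (7,9); take (12,13); take (13,14); take (17,18).
Selected: (2,3) (5,7) (7,9) (12,13) (13,14) (17,18)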